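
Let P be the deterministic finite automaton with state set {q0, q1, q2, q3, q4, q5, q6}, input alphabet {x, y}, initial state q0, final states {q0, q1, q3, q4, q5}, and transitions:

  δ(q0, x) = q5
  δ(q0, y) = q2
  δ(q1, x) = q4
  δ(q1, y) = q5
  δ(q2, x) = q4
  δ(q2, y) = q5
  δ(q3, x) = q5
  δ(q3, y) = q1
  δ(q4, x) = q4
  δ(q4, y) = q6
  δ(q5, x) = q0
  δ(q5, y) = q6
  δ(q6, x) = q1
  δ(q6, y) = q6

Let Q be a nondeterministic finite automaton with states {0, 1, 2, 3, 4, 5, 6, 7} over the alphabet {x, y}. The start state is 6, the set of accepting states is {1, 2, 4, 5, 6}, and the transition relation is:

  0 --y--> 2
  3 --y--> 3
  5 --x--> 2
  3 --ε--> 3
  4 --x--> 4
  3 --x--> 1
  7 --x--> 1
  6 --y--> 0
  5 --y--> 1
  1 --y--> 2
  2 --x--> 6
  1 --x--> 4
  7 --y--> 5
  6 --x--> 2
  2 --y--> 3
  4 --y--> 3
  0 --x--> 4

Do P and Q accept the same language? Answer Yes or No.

Yes

Exploring the product automaton P × Q from the start pair (q0, 6), following both machines on each input symbol, reaches 6 state pairs: (q0, 6), (q5, 2), (q2, 0), (q6, 3), (q4, 4), (q1, 1).
P accepts in {q0, q1, q3, q4, q5} and Q accepts in {1, 2, 4, 5, 6}. In every reachable pair the two components are either both accepting — (q0, 6), (q5, 2), (q4, 4), (q1, 1) — or both non-accepting, so no string is accepted by exactly one of the machines: L(P) \ L(Q) and L(Q) \ L(P) are both empty.
Hence every string is accepted by P iff it is accepted by Q, and the two languages coincide.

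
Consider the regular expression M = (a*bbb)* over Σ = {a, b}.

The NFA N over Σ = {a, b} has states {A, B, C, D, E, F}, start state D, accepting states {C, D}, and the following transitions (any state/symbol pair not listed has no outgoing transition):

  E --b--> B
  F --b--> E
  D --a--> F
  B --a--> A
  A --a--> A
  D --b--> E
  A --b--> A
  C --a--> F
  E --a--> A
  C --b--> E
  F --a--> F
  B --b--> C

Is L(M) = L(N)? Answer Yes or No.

Yes

Converting the expression M to a DFA (subset construction, then merging equivalent states) gives the minimal DFA with states {m0, m1, m2, m3, m4}, start state m0, accepting states {m0} and transitions m0: a→m1, b→m2; m1: a→m1, b→m2; m2: a→m3, b→m4; m3: a→m3, b→m3; m4: a→m3, b→m0.
Exploring the product automaton M × N from the start pair (m0, D), following both machines on each input symbol, reaches 6 state pairs: (m0, D), (m1, F), (m2, E), (m3, A), (m4, B), (m0, C).
M accepts in {m0} and N accepts in {C, D}. In every reachable pair the two components are either both accepting — (m0, D), (m0, C) — or both non-accepting, so no string is accepted by exactly one of the machines: L(M) \ L(N) and L(N) \ L(M) are both empty.
Hence every string is accepted by M iff it is accepted by N, and the two languages coincide.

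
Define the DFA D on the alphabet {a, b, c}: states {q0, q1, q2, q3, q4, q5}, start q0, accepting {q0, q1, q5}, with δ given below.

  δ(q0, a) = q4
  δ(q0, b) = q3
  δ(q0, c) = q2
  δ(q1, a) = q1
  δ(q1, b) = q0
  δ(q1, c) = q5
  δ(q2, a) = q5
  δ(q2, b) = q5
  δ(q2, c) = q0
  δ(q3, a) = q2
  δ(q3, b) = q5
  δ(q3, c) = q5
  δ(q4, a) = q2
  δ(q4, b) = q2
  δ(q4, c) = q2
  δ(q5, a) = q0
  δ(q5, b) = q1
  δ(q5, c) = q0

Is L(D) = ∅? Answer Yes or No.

The empty string ε is accepted: the run q0 ends in the accepting state q0.
Since at least one string is accepted, L(D) is not empty.

No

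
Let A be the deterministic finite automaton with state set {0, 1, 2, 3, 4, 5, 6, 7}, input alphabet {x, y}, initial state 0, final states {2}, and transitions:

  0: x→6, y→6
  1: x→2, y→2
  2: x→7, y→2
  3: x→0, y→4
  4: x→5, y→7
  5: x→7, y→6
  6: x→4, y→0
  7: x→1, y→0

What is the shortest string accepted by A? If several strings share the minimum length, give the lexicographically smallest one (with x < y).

xxyxx

A breadth-first search from 0 reaches an accepting state first via the path 0 → 6 → 4 → 7 → 1 → 2 on input xxyxx.
No string of length < 5 is accepted (BFS exhausts all shorter strings without reaching an accepting state), and xxyxx is the lexicographically least accepting string of length 5.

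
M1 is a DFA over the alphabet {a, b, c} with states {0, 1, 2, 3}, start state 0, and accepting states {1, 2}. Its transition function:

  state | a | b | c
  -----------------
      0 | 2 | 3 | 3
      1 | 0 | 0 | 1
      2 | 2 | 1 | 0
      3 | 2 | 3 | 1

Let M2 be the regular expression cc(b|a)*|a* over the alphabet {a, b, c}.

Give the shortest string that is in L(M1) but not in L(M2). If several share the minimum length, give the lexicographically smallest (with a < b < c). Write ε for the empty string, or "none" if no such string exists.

ab

The string ab is accepted by M1 but not by M2.
No shorter string lies in the difference, and ab is the lexicographically first length-2 string in L(M1) \ L(M2).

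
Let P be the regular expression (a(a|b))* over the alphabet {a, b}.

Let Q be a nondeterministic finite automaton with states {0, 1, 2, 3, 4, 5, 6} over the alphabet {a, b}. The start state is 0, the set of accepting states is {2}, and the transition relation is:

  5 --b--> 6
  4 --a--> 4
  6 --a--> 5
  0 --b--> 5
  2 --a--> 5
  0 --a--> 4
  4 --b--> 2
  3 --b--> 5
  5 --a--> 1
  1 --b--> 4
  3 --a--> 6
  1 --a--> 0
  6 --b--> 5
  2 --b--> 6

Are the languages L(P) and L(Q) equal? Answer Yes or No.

The empty string ε is accepted by P but rejected by Q.
So L(P) ≠ L(Q).

No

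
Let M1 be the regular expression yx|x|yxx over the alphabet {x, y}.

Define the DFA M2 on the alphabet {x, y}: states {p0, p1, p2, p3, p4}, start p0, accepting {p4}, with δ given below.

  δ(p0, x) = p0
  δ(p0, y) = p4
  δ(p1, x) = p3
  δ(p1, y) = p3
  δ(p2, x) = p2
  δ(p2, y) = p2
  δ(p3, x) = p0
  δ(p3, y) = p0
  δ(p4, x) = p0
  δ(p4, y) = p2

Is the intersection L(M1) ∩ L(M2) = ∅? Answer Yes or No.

Converting the expression M1 to a DFA (subset construction, then merging equivalent states) gives the minimal DFA with states {r0, r1, r2, r3, r4}, start state r0, accepting states {r1, r4} and transitions r0: x→r1, y→r2; r1: x→r3, y→r3; r2: x→r4, y→r3; r3: x→r3, y→r3; r4: x→r1, y→r3.
Exploring the product automaton M1 × M2 from the start pair (r0, p0), following both machines on each input symbol, reaches 7 state pairs: (r0, p0), (r1, p0), (r2, p4), (r3, p0), (r3, p4), (r4, p0), (r3, p2).
M1 accepts in {r1, r4} and M2 accepts in {p4}; no reachable pair has both components accepting, so no string drives both machines to acceptance simultaneously and L(M1) ∩ L(M2) = ∅.
So no string is accepted by both, and the intersection is empty.

Yes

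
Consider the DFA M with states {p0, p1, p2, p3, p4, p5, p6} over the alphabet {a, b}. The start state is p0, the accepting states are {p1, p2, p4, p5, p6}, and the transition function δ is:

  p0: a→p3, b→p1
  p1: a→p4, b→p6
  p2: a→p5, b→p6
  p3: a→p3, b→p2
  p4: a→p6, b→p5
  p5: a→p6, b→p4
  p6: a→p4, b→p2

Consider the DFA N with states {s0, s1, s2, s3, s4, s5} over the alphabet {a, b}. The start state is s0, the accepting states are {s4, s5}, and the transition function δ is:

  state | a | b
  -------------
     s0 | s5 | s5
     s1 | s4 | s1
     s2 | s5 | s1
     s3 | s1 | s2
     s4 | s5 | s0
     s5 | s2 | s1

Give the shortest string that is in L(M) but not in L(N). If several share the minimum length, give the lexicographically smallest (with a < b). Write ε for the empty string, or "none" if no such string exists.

ab

The string ab is accepted by M but not by N.
No shorter string lies in the difference, and ab is the lexicographically first length-2 string in L(M) \ L(N).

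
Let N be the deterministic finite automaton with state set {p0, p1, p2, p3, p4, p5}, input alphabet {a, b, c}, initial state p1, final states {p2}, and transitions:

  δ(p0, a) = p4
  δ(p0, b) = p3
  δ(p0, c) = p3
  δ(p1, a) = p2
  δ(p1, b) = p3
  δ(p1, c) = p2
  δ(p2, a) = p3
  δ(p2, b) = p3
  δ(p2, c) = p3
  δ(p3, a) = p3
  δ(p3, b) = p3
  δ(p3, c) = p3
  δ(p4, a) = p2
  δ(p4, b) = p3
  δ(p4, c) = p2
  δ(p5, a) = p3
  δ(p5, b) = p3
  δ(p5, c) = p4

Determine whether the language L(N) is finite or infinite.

finite

The useful states (reachable from p1 and able to reach an accepting state) are {p1, p2}.
Restricted to these states the transition graph has no cycle, so every accepting path has bounded length and L is finite.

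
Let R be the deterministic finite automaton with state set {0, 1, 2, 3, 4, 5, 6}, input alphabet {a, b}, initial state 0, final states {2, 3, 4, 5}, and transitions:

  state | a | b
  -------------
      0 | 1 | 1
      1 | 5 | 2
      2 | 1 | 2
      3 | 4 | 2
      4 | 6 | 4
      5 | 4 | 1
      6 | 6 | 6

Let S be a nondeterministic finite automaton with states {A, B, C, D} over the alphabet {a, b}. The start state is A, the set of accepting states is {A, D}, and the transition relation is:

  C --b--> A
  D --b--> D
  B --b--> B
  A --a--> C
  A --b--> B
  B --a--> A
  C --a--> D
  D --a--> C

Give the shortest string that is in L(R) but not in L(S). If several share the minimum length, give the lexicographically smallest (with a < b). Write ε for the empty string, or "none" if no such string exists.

bb

The string bb is accepted by R but not by S.
No shorter string lies in the difference, and bb is the lexicographically first length-2 string in L(R) \ L(S).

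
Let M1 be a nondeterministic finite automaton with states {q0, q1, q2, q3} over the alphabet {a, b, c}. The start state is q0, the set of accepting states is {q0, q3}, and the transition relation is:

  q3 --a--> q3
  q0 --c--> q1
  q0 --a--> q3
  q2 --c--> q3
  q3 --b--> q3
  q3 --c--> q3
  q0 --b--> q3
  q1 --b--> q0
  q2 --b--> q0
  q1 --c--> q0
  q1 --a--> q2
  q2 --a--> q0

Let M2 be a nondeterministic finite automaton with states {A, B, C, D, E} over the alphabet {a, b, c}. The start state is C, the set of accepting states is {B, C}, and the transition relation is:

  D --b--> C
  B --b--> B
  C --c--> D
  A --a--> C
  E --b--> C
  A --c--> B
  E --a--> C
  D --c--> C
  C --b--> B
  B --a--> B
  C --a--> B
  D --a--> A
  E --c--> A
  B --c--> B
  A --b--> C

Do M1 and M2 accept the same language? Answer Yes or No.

Yes

Exploring the product automaton M1 × M2 from the start pair (q0, C), following both machines on each input symbol, reaches 4 state pairs: (q0, C), (q3, B), (q1, D), (q2, A).
M1 accepts in {q0, q3} and M2 accepts in {B, C}. In every reachable pair the two components are either both accepting — (q0, C), (q3, B) — or both non-accepting, so no string is accepted by exactly one of the machines: L(M1) \ L(M2) and L(M2) \ L(M1) are both empty.
Hence every string is accepted by M1 iff it is accepted by M2, and the two languages coincide.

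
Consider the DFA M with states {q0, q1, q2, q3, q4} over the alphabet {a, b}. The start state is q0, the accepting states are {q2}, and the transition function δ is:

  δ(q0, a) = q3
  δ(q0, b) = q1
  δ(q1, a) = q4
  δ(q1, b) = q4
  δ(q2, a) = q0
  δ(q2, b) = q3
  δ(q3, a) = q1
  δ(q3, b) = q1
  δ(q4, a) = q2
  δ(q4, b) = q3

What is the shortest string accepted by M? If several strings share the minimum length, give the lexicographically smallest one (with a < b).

A breadth-first search from q0 reaches an accepting state first via the path q0 → q1 → q4 → q2 on input baa.
No string of length < 3 is accepted (BFS exhausts all shorter strings without reaching an accepting state), and baa is the lexicographically least accepting string of length 3.

baa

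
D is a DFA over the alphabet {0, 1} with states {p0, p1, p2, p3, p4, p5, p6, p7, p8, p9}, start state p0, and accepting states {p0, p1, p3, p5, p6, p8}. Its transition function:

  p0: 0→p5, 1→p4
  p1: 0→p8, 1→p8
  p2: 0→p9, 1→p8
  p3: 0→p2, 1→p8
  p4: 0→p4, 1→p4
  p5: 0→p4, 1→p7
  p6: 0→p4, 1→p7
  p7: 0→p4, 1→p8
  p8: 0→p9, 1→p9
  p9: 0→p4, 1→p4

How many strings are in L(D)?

3

The useful subgraph on states {p0, p5, p7, p8} is acyclic, so L(D) is finite; the longest accepting path visits 4 useful states, giving maximum string length 3.
Counting accepting paths from p0 by length: 1 of length 0, 1 of length 1, 1 of length 3. Total 3.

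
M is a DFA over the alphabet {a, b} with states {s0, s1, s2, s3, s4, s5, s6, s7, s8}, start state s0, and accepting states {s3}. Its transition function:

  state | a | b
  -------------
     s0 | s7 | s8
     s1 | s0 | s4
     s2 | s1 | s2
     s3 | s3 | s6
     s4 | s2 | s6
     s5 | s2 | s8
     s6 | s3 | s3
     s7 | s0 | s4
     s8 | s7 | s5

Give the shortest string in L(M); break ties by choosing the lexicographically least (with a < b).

A breadth-first search from s0 reaches an accepting state first via the path s0 → s7 → s4 → s6 → s3 on input abba.
No string of length < 4 is accepted (BFS exhausts all shorter strings without reaching an accepting state), and abba is the lexicographically least accepting string of length 4.

abba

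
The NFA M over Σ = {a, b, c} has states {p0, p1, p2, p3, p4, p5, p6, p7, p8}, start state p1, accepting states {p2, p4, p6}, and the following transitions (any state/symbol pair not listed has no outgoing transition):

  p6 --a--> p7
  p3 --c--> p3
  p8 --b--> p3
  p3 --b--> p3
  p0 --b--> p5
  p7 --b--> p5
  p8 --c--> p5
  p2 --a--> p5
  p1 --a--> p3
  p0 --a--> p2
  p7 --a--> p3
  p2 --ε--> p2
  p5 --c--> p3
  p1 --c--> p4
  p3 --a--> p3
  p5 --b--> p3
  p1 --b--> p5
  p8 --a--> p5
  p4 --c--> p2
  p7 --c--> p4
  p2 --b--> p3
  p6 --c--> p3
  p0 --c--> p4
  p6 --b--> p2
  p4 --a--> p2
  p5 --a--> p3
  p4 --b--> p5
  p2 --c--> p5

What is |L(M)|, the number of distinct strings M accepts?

The useful subgraph on states {p1, p2, p4} is acyclic, so L(M) is finite; the longest accepting path visits 3 useful states, giving maximum string length 2.
Counting accepting paths from p1 by length: 1 of length 1, 2 of length 2. Total 3.

3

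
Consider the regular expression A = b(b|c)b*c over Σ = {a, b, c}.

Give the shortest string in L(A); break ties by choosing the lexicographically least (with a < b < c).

By inspection of the expression, no string of length less than 3 matches, and bbc is the lexicographically first match of length 3.

bbc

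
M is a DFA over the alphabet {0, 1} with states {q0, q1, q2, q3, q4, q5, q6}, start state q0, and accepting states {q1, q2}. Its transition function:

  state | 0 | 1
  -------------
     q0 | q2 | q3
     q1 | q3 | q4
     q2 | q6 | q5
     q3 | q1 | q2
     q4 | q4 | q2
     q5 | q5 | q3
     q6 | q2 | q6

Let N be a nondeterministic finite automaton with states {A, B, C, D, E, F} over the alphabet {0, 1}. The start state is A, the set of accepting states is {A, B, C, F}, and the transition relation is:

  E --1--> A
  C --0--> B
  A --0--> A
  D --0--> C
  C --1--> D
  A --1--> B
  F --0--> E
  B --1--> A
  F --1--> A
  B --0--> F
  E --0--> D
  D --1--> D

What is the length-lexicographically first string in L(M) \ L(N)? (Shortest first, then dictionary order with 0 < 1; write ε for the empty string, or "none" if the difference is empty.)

1000

The string 1000 is accepted by M but not by N.
No shorter string lies in the difference, and 1000 is the lexicographically first length-4 string in L(M) \ L(N).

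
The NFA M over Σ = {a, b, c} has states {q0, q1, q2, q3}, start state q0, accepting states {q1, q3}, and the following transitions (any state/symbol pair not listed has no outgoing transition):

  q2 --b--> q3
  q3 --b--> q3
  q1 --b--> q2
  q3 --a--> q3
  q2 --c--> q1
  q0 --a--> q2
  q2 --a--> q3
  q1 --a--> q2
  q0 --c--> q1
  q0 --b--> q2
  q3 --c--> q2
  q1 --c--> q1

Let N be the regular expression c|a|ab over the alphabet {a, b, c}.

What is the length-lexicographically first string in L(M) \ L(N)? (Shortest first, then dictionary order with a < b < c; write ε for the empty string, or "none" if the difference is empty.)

The string aa is accepted by M but not by N.
No shorter string lies in the difference, and aa is the lexicographically first length-2 string in L(M) \ L(N).

aa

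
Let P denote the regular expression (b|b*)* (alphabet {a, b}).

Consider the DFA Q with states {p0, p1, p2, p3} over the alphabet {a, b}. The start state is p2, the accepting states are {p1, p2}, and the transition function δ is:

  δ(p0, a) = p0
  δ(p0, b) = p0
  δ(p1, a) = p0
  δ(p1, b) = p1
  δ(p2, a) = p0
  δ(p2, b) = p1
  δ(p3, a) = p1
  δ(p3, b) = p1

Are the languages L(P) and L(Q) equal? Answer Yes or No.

Yes

Converting the expression P to a DFA (subset construction, then merging equivalent states) gives the minimal DFA with states {r0, r1}, start state r0, accepting states {r0} and transitions r0: a→r1, b→r0; r1: a→r1, b→r1.
Exploring the product automaton P × Q from the start pair (r0, p2), following both machines on each input symbol, reaches 3 state pairs: (r0, p2), (r1, p0), (r0, p1).
P accepts in {r0} and Q accepts in {p1, p2}. In every reachable pair the two components are either both accepting — (r0, p2), (r0, p1) — or both non-accepting, so no string is accepted by exactly one of the machines: L(P) \ L(Q) and L(Q) \ L(P) are both empty.
Hence every string is accepted by P iff it is accepted by Q, and the two languages coincide.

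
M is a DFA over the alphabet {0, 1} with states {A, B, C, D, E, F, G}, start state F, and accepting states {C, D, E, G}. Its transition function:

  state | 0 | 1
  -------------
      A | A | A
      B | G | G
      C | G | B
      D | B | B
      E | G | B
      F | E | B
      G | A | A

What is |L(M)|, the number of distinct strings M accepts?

The useful subgraph on states {B, E, F, G} is acyclic, so L(M) is finite; the longest accepting path visits 4 useful states, giving maximum string length 3.
Counting accepting paths from F by length: 1 of length 1, 3 of length 2, 2 of length 3. Total 6.

6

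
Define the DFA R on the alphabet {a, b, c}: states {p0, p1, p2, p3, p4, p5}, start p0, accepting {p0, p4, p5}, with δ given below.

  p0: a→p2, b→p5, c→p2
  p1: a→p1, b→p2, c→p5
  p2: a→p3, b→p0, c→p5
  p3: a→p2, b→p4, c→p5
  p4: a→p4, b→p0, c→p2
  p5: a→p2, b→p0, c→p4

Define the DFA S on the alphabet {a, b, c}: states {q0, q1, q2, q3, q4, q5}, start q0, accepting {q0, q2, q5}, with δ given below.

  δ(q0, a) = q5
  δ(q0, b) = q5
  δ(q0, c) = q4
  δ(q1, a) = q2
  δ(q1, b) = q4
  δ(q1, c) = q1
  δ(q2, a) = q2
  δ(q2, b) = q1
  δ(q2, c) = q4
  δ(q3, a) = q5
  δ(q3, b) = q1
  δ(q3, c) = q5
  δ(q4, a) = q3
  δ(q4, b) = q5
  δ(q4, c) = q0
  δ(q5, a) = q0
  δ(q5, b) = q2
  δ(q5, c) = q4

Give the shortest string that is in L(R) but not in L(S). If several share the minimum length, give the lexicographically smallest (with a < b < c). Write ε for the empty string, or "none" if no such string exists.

The string ac is accepted by R but not by S.
No shorter string lies in the difference, and ac is the lexicographically first length-2 string in L(R) \ L(S).

ac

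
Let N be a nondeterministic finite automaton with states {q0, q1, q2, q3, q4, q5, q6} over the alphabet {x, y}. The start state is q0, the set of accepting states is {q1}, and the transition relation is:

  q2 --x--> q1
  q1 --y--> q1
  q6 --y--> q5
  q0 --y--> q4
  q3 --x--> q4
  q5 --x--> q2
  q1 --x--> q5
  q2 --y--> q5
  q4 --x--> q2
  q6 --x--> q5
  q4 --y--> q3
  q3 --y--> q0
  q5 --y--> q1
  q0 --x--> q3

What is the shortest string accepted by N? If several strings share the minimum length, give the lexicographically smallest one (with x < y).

yxx

A breadth-first search from q0 reaches an accepting state first via the path q0 → q4 → q2 → q1 on input yxx.
No string of length < 3 is accepted (BFS exhausts all shorter strings without reaching an accepting state), and yxx is the lexicographically least accepting string of length 3.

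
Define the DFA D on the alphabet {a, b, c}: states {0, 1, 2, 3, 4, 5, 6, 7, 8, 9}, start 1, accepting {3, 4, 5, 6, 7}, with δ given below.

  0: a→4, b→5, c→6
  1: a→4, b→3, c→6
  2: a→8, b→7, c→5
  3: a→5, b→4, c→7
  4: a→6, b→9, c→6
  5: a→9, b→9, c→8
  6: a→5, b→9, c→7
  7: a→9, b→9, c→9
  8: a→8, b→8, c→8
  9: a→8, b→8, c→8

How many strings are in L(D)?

The useful subgraph on states {1, 3, 4, 5, 6, 7} is acyclic, so L(D) is finite; the longest accepting path visits 5 useful states, giving maximum string length 4.
Counting accepting paths from 1 by length: 3 of length 1, 7 of length 2, 6 of length 3, 4 of length 4. Total 20.

20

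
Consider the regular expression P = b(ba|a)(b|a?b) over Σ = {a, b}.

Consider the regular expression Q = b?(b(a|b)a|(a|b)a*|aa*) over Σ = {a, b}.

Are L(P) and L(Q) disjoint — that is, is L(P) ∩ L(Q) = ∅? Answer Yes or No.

Yes

Converting the expression P to a DFA (subset construction, then merging equivalent states) gives the minimal DFA with states {p0, p1, p2, p3, p4, p5, p6}, start state p0, accepting states {p6} and transitions p0: a→p1, b→p2; p1: a→p1, b→p1; p2: a→p3, b→p4; p3: a→p5, b→p6; p4: a→p3, b→p1; p5: a→p1, b→p6; p6: a→p1, b→p1.
Converting the expression Q to a DFA (subset construction, then merging equivalent states) gives the minimal DFA with states {q0, q1, q2, q3, q4, q5, q6}, start state q0, accepting states {q1, q2, q4, q6} and transitions q0: a→q1, b→q2; q1: a→q1, b→q3; q2: a→q1, b→q4; q3: a→q3, b→q3; q4: a→q1, b→q5; q5: a→q6, b→q3; q6: a→q3, b→q3.
Exploring the product automaton P × Q from the start pair (p0, q0), following both machines on each input symbol, reaches 10 state pairs: (p0, q0), (p1, q1), (p2, q2), (p1, q3), (p3, q1), (p4, q4), (p5, q1), (p6, q3), (p1, q5), (p1, q6).
P accepts in {p6} and Q accepts in {q1, q2, q4, q6}; no reachable pair has both components accepting, so no string drives both machines to acceptance simultaneously and L(P) ∩ L(Q) = ∅.
So no string is accepted by both, and the intersection is empty.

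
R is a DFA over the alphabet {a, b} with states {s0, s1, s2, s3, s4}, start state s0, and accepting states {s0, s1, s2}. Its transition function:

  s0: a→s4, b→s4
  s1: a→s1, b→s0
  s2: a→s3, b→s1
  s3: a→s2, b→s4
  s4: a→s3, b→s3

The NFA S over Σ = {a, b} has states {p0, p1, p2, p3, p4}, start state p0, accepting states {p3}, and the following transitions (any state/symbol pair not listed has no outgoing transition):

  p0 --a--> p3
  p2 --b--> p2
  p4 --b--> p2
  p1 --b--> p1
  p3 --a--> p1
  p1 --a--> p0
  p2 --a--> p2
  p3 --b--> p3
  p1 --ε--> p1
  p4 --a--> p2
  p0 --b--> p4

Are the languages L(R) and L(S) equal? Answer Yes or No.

The empty string ε is accepted by R but rejected by S.
So L(R) ≠ L(S).

No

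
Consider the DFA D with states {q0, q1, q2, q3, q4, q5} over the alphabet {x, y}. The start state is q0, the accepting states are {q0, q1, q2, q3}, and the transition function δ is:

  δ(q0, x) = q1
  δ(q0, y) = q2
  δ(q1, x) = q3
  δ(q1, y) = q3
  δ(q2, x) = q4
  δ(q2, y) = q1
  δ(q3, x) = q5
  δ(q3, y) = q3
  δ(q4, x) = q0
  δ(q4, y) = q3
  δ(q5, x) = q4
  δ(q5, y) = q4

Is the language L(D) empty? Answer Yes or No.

The empty string ε is accepted: the run q0 ends in the accepting state q0.
Since at least one string is accepted, L(D) is not empty.

No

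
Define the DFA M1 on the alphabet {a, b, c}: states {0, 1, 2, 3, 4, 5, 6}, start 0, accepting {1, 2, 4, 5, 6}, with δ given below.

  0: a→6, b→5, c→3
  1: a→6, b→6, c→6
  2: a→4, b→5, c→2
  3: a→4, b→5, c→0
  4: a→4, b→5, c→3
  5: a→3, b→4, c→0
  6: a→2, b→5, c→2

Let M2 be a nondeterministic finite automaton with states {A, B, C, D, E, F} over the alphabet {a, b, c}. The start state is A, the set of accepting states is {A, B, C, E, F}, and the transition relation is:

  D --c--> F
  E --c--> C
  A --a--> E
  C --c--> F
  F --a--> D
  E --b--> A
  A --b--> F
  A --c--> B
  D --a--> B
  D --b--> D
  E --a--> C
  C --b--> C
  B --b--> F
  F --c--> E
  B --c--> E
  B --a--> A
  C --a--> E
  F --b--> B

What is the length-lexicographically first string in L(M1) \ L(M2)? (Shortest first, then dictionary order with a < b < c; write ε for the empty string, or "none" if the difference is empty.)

bab

The string bab is accepted by M1 but not by M2.
No shorter string lies in the difference, and bab is the lexicographically first length-3 string in L(M1) \ L(M2).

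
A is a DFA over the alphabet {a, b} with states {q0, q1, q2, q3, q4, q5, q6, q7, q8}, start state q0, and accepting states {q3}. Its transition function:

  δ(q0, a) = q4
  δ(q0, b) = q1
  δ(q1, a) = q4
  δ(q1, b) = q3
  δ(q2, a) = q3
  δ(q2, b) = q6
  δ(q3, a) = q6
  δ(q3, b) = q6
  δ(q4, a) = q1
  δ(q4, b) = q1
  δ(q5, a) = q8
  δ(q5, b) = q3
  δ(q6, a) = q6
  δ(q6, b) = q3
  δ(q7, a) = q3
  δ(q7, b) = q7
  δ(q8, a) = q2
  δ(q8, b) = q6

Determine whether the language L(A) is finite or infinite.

infinite

State q3 is reachable from the start and can reach an accepting state, and it lies on the cycle q3 → q6 → q3.
Traversing that cycle any number of times yields accepted strings of unbounded length, so the language is infinite.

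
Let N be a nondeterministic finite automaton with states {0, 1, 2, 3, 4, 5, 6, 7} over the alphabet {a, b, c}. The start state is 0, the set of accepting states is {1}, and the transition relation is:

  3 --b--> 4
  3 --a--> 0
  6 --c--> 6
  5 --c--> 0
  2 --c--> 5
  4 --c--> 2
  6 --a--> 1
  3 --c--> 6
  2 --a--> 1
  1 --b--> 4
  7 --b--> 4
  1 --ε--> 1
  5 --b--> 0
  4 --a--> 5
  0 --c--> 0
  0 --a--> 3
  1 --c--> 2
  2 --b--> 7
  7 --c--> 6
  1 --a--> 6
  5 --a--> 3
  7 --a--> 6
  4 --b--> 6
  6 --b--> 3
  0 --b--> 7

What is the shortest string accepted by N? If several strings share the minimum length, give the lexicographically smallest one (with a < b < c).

A breadth-first search from 0 reaches an accepting state first via the path 0 → 3 → 6 → 1 on input aca.
No string of length < 3 is accepted (BFS exhausts all shorter strings without reaching an accepting state), and aca is the lexicographically least accepting string of length 3.

aca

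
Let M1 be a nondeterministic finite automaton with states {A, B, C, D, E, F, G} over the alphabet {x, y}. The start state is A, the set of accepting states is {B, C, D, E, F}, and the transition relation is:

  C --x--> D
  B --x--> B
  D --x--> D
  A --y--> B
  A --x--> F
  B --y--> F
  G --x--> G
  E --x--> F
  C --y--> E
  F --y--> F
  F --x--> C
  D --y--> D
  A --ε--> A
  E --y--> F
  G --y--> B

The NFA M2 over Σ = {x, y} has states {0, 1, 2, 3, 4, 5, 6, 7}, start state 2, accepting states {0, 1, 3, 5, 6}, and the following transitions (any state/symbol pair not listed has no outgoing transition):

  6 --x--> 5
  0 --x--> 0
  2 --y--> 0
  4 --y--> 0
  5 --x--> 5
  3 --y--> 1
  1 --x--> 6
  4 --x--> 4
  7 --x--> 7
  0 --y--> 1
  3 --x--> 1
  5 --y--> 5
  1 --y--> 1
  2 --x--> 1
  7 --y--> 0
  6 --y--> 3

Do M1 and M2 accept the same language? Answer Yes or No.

Yes

Exploring the product automaton M1 × M2 from the start pair (A, 2), following both machines on each input symbol, reaches 6 state pairs: (A, 2), (F, 1), (B, 0), (C, 6), (D, 5), (E, 3).
M1 accepts in {B, C, D, E, F} and M2 accepts in {0, 1, 3, 5, 6}. In every reachable pair the two components are either both accepting — (F, 1), (B, 0), (C, 6), (D, 5), (E, 3) — or both non-accepting, so no string is accepted by exactly one of the machines: L(M1) \ L(M2) and L(M2) \ L(M1) are both empty.
Hence every string is accepted by M1 iff it is accepted by M2, and the two languages coincide.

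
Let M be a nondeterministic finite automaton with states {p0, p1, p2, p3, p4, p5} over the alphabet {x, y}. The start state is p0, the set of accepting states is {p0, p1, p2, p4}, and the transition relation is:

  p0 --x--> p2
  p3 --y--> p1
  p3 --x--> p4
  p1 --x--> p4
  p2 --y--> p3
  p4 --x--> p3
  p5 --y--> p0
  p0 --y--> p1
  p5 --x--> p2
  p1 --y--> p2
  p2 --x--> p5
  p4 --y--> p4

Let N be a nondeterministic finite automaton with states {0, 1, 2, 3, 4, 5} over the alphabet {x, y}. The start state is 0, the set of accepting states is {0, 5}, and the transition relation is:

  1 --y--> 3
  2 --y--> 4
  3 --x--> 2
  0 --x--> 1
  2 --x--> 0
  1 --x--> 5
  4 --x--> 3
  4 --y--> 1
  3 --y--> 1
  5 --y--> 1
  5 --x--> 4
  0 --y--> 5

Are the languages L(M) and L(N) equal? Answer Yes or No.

No

The string x is accepted by M but rejected by N.
So L(M) ≠ L(N).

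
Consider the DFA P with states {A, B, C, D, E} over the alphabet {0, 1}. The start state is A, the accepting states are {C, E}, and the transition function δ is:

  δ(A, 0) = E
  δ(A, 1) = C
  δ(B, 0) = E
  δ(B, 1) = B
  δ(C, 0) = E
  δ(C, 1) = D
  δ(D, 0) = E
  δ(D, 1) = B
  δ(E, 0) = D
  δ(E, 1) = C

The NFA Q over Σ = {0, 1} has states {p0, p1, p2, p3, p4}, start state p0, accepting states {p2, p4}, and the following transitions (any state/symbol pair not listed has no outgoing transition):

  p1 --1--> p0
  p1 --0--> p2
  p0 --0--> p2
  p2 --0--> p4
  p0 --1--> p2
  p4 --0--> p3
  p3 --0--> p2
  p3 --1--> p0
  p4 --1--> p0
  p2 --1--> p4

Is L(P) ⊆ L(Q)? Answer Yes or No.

The string 000 is in L(P) but not in L(Q).
So L(P) ⊄ L(Q).

No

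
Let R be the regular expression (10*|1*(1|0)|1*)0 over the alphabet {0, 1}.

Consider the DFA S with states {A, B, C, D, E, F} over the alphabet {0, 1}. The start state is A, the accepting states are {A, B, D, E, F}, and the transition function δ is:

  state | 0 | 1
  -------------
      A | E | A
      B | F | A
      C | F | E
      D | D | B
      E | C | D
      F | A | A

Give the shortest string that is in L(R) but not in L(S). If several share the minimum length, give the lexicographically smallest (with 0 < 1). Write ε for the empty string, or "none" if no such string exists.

00

The string 00 is accepted by R but not by S.
No shorter string lies in the difference, and 00 is the lexicographically first length-2 string in L(R) \ L(S).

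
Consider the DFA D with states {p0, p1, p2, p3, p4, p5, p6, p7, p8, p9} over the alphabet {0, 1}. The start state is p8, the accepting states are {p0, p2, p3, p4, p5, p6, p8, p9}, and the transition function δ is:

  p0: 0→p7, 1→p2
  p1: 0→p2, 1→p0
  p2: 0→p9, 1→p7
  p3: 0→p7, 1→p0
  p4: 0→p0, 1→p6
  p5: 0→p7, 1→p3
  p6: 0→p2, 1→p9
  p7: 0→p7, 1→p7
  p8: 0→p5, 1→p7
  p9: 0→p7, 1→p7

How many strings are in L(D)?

6

The useful subgraph on states {p0, p2, p3, p5, p8, p9} is acyclic, so L(D) is finite; the longest accepting path visits 6 useful states, giving maximum string length 5.
Counting accepting paths from p8 by length: 1 of length 0, 1 of length 1, 1 of length 2, 1 of length 3, 1 of length 4, 1 of length 5. Total 6.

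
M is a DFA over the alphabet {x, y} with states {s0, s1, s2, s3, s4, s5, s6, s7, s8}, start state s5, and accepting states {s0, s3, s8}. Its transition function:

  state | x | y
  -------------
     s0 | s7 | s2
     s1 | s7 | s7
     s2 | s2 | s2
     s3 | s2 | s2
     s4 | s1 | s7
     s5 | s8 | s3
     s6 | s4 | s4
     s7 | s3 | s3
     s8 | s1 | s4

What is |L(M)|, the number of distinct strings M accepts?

The useful subgraph on states {s1, s3, s4, s5, s7, s8} is acyclic, so L(M) is finite; the longest accepting path visits 6 useful states, giving maximum string length 5.
Counting accepting paths from s5 by length: 2 of length 1, 6 of length 4, 4 of length 5. Total 12.

12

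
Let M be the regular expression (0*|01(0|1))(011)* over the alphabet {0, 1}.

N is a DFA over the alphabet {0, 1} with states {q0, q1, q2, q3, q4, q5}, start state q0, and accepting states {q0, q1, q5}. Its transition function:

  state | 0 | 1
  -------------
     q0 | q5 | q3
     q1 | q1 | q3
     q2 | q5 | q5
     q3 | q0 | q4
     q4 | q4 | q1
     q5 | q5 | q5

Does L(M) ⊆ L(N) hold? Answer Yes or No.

Yes

Converting the expression M to a DFA (subset construction, then merging equivalent states) gives the minimal DFA with states {m0, m1, m2, m3, m4, m5, m6, m7}, start state m0, accepting states {m0, m1, m3, m6} and transitions m0: 0→m1, 1→m2; m1: 0→m3, 1→m4; m2: 0→m2, 1→m2; m3: 0→m3, 1→m5; m4: 0→m6, 1→m6; m5: 0→m2, 1→m6; m6: 0→m7, 1→m2; m7: 0→m2, 1→m5.
Exploring the product automaton M × N from the start pair (m0, q0), following both machines on each input symbol, reaches 12 state pairs: (m0, q0), (m1, q5), (m2, q3), (m3, q5), (m4, q5), (m2, q0), (m2, q4), (m5, q5), (m6, q5), (m2, q5), (m2, q1), (m7, q5).
M accepts in {m0, m1, m3, m6} and N accepts in {q0, q1, q5}. The reachable pairs whose M-component is accepting are (m0, q0), (m1, q5), (m3, q5), (m6, q5); in each of them the N-component is accepting too, so the product for L(M) \ L(N) (M-component accepting, N-component rejecting) has no reachable accepting pair and the difference is empty.
Hence every string in L(M) is also in L(N).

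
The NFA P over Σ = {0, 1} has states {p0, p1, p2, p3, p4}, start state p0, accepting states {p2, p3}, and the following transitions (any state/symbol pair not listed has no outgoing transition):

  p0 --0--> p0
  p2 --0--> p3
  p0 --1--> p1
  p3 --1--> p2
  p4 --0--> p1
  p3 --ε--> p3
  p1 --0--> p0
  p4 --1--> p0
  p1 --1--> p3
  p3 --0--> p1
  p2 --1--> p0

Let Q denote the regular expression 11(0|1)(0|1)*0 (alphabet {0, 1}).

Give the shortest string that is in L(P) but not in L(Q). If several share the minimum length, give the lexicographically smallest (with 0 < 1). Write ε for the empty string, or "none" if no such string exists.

The string 11 is accepted by P but not by Q.
No shorter string lies in the difference, and 11 is the lexicographically first length-2 string in L(P) \ L(Q).

11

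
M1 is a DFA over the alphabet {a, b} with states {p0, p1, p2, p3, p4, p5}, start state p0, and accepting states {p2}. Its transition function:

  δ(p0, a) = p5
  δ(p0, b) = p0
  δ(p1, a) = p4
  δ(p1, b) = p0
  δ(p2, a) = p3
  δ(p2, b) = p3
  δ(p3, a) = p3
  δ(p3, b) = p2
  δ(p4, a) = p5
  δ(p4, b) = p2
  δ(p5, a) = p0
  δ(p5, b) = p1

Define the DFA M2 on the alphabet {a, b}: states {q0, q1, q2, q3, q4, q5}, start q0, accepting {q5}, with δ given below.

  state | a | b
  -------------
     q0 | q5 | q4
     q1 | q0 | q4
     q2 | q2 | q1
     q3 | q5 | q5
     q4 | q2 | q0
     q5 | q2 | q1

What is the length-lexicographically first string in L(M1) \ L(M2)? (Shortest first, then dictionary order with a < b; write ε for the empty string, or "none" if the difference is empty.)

abab

The string abab is accepted by M1 but not by M2.
No shorter string lies in the difference, and abab is the lexicographically first length-4 string in L(M1) \ L(M2).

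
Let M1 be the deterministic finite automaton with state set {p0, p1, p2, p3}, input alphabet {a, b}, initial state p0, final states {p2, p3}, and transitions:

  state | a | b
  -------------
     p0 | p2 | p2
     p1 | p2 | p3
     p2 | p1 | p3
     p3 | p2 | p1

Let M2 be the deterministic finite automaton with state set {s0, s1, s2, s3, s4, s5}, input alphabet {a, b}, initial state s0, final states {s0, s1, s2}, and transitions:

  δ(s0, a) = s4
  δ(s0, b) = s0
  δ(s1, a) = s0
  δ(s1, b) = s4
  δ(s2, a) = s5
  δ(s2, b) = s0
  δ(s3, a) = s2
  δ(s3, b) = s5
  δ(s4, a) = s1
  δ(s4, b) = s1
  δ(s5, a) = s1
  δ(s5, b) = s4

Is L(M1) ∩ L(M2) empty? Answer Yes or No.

The string b is accepted by both M1 and M2.
Hence L(M1) ∩ L(M2) ≠ ∅.

No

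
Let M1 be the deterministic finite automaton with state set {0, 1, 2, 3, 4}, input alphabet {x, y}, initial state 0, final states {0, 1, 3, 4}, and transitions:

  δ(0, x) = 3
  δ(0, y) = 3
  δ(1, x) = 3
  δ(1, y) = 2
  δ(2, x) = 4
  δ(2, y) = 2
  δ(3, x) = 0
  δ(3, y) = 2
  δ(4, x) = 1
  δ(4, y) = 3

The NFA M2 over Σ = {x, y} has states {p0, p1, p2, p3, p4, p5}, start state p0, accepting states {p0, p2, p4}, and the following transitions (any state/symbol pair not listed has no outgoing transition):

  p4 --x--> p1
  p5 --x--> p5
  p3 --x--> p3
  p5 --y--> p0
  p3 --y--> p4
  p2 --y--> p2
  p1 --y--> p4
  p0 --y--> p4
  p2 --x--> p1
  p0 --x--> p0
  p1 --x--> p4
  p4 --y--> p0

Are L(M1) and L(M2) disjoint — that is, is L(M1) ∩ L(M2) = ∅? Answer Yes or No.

No

The empty string ε is accepted by both M1 and M2.
Hence L(M1) ∩ L(M2) ≠ ∅.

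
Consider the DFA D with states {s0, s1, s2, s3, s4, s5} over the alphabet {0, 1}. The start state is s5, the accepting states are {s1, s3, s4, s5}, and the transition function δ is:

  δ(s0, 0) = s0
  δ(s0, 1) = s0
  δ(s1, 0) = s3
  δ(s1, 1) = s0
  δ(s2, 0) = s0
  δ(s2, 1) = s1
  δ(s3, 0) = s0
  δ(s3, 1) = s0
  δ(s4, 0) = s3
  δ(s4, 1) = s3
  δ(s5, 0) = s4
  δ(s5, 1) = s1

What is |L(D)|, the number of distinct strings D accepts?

The useful subgraph on states {s1, s3, s4, s5} is acyclic, so L(D) is finite; the longest accepting path visits 3 useful states, giving maximum string length 2.
Counting accepting paths from s5 by length: 1 of length 0, 2 of length 1, 3 of length 2. Total 6.

6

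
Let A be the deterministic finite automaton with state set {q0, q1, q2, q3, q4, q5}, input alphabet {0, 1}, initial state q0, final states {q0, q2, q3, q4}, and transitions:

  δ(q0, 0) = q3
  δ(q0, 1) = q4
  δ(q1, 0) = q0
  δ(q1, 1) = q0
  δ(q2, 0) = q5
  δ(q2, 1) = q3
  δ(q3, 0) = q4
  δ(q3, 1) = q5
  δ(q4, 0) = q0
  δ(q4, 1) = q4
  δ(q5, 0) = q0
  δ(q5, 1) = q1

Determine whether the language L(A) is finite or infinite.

State q0 is reachable from the start and can reach an accepting state, and it lies on the cycle q0 → q3 → q4 → q0.
Traversing that cycle any number of times yields accepted strings of unbounded length, so the language is infinite.

infinite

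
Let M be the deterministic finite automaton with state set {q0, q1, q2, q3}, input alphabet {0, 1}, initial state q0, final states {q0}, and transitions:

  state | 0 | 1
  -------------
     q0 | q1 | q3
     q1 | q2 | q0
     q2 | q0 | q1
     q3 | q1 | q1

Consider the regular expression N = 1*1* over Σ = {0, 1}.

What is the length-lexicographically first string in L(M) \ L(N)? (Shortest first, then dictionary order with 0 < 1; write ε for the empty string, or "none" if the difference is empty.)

01

The string 01 is accepted by M but not by N.
No shorter string lies in the difference, and 01 is the lexicographically first length-2 string in L(M) \ L(N).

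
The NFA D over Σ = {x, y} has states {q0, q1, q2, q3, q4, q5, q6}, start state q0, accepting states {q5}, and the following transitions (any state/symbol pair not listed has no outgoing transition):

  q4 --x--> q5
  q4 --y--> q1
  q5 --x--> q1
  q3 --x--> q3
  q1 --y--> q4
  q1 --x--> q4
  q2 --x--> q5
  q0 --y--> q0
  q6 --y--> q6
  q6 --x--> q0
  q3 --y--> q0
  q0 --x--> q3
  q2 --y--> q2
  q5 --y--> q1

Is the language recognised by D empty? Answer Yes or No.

The states reachable from the start state are {q0, q3}.
None of the accepting states {q5} is reachable, so no string is accepted and L(D) = ∅.

Yes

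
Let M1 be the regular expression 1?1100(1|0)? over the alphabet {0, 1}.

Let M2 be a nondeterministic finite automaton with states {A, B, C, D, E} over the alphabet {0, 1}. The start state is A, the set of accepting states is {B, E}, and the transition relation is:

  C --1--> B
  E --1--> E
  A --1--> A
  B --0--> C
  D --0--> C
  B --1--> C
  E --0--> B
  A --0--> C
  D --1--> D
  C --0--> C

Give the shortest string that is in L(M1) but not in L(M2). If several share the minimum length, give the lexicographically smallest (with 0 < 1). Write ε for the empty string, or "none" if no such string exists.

1100

The string 1100 is accepted by M1 but not by M2.
No shorter string lies in the difference, and 1100 is the lexicographically first length-4 string in L(M1) \ L(M2).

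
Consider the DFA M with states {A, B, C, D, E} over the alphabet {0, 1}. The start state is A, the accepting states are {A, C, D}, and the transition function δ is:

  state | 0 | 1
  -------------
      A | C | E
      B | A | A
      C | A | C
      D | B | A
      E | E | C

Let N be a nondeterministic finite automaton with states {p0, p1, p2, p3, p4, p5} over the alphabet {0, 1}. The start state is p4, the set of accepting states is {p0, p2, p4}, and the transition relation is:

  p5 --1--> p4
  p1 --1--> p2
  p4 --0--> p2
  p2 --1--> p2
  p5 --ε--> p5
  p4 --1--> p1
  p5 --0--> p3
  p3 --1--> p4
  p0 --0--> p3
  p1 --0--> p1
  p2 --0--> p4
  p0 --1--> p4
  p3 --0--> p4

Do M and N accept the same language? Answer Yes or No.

Yes

Exploring the product automaton M × N from the start pair (A, p4), following both machines on each input symbol, reaches 3 state pairs: (A, p4), (C, p2), (E, p1).
M accepts in {A, C, D} and N accepts in {p0, p2, p4}. In every reachable pair the two components are either both accepting — (A, p4), (C, p2) — or both non-accepting, so no string is accepted by exactly one of the machines: L(M) \ L(N) and L(N) \ L(M) are both empty.
Hence every string is accepted by M iff it is accepted by N, and the two languages coincide.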